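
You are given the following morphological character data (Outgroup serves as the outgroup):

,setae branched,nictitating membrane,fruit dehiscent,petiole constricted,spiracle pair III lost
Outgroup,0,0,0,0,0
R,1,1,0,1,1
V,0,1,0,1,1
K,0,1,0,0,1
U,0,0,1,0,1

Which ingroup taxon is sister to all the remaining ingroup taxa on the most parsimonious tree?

The outgroup has state '0' for every character, so '1' is the derived state throughout.
setae branched: derived state '1' in R only — an autapomorphy, so it tells us nothing about relationships among taxa.
nictitating membrane (derived state '1') is shared by K, R, and V — a synapomorphy uniting that clade.
fruit dehiscent: derived state '1' in U only — an autapomorphy, so it tells us nothing about relationships among taxa.
petiole constricted (derived state '1') is shared by R and V — a synapomorphy uniting that clade.
spiracle pair III lost (derived state '1') is shared by all ingroup taxa — unites the whole ingroup.
Most parsimonious ingroup topology: (((R,V),K),U).
U is sister to the clade containing all other ingroup taxa, so it is the earliest-diverging (most basal) ingroup lineage.

U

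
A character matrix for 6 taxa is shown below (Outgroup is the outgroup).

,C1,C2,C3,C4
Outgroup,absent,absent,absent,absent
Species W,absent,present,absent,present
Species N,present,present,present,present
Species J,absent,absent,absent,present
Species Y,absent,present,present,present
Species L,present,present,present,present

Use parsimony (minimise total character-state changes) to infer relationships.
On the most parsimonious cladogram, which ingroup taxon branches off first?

The outgroup has state 'absent' for every character, so 'present' is the derived state throughout.
C1: derived state 'present' in Species L and Species N only — synapomorphy for {Species L, Species N}.
Only Species L, Species N, Species W, and Species Y show the derived state 'present' for C2, supporting them as a clade.
C3 (derived state 'present') is shared by Species L, Species N, and Species Y — a synapomorphy uniting that clade.
All ingroup taxa share the derived state 'present' for C4; it defines the ingroup but does not resolve relationships within it.
Most parsimonious ingroup topology: ((Species W,((Species N,Species L),Species Y)),Species J).
Species J is sister to the clade containing all other ingroup taxa, so it is the earliest-diverging (most basal) ingroup lineage.

Species J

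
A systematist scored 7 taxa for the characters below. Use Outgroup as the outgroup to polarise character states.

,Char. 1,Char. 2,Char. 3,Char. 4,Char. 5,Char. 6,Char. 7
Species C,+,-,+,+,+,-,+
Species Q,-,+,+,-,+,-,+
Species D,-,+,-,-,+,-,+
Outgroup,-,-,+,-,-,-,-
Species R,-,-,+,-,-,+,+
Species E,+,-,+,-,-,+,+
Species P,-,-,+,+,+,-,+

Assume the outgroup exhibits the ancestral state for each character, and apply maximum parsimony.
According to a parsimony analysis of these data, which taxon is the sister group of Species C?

Character polarity is set by the outgroup: the derived state is whichever differs from the outgroup's state, so for Char. 3 the derived state is '-', and for the remaining characters it is '+'.
Char. 1 groups Species C and Species E, which is incompatible with the clades supported by the remaining characters; treating it as convergent (homoplasy) costs fewer steps than any alternative tree.
Char. 2 (derived state '+') is shared by Species D and Species Q — a synapomorphy uniting that clade.
Char. 3: derived state '-' in Species D only — an autapomorphy, so it tells us nothing about relationships among taxa.
Only Species C and Species P show the derived state '+' for Char. 4, supporting them as a clade.
Char. 5: derived state '+' in Species C, Species D, Species P, and Species Q only — synapomorphy for {Species C, Species D, Species P, Species Q}.
Char. 6: derived state '+' in Species E and Species R only — synapomorphy for {Species E, Species R}.
All ingroup taxa share the derived state '+' for Char. 7; it defines the ingroup but does not resolve relationships within it.
Most parsimonious ingroup topology: (((Species Q,Species D),(Species C,Species P)),(Species E,Species R)).
Species C and Species P form a cherry on this tree, so they are sister taxa.

Species P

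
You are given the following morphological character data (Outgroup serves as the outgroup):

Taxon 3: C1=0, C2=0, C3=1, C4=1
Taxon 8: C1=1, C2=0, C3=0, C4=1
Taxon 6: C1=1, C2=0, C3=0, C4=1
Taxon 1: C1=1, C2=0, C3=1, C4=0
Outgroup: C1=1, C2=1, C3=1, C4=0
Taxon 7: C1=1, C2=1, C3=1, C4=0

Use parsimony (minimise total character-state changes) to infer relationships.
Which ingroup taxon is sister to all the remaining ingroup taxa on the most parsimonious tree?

Character polarity is set by the outgroup: the derived state is whichever differs from the outgroup's state, so for C1, C2, C3 the derived state is '0', and for the remaining characters it is '1'.
C1 (derived state '0') is unique to Taxon 3 (autapomorphy; uninformative for grouping).
Only Taxon 1, Taxon 3, Taxon 6, and Taxon 8 show the derived state '0' for C2, supporting them as a clade.
C3 (derived state '0') is shared by Taxon 6 and Taxon 8 — a synapomorphy uniting that clade.
C4 (derived state '1') is shared by Taxon 3, Taxon 6, and Taxon 8 — a synapomorphy uniting that clade.
Most parsimonious ingroup topology: ((Taxon 1,(Taxon 3,(Taxon 6,Taxon 8))),Taxon 7).
Taxon 7 is sister to the clade containing all other ingroup taxa, so it is the earliest-diverging (most basal) ingroup lineage.

Taxon 7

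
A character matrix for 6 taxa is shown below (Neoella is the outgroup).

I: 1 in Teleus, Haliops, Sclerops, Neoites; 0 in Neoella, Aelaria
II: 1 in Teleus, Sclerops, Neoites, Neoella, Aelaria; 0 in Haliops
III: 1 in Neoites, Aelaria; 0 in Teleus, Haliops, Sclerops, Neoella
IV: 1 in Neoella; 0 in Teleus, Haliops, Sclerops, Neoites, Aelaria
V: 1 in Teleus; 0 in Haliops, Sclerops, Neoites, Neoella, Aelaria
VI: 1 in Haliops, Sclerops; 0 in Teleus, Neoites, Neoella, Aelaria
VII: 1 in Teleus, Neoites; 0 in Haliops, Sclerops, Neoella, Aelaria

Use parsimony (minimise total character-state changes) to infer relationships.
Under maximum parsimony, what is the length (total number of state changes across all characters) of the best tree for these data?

Character polarity is set by the outgroup: the derived state is whichever differs from the outgroup's state, so for II, IV the derived state is '0', and for the remaining characters it is '1'.
Only Haliops, Neoites, Sclerops, and Teleus show the derived state '1' for I, supporting them as a clade.
II (derived state '0') is unique to Haliops (autapomorphy; uninformative for grouping).
III (state '1') occurs in Aelaria and Neoites but conflicts with the nesting implied by the other characters — most parsimoniously interpreted as homoplasy.
IV (derived state '0') is shared by all ingroup taxa — unites the whole ingroup.
V (derived state '1') is unique to Teleus (autapomorphy; uninformative for grouping).
VI: derived state '1' in Haliops and Sclerops only — synapomorphy for {Haliops, Sclerops}.
VII: derived state '1' in Neoites and Teleus only — synapomorphy for {Neoites, Teleus}.
Most parsimonious ingroup topology: (((Sclerops,Haliops),(Neoites,Teleus)),Aelaria).
Changes per character on this tree: I: 1; II: 1; III: 2; IV: 1; V: 1; VI: 1; VII: 1.
Total = 8.

8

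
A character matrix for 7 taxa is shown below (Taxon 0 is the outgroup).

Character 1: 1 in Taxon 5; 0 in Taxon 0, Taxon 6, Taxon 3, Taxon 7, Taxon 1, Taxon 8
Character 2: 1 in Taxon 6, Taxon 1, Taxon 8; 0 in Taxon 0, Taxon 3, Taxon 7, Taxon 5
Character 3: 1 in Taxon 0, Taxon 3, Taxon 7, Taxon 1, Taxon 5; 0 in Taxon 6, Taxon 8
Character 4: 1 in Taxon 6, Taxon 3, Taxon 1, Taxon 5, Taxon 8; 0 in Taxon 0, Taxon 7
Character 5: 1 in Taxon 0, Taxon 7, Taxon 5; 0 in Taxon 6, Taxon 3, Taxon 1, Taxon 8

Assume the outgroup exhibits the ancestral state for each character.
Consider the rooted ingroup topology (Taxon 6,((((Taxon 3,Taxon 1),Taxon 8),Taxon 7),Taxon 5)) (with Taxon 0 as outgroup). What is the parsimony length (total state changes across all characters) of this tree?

Map each character onto (Taxon 6,((((Taxon 3,Taxon 1),Taxon 8),Taxon 7),Taxon 5)) (rooted by Taxon 0) and count the minimum state changes it requires (Fitch parsimony):
Character 1: 1; Character 2: 3; Character 3: 2; Character 4: 2; Character 5: 2.
Total tree length = 10.

10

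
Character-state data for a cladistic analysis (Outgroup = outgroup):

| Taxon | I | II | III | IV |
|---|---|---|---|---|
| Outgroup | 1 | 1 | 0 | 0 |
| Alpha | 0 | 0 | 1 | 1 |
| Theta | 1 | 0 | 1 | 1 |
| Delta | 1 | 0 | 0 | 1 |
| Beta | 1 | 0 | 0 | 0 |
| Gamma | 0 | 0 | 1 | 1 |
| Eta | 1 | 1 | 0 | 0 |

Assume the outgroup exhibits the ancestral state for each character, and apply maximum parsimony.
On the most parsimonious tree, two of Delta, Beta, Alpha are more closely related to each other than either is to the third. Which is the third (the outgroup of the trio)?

Beta

Character polarity is set by the outgroup: the derived state is whichever differs from the outgroup's state, so for I, II the derived state is '0', and for the remaining characters it is '1'.
Only Alpha and Gamma show the derived state '0' for I, supporting them as a clade.
II (derived state '0') is shared by Alpha, Beta, Delta, Gamma, and Theta — a synapomorphy uniting that clade.
III (derived state '1') is shared by Alpha, Gamma, and Theta — a synapomorphy uniting that clade.
IV (derived state '1') is shared by Alpha, Delta, Gamma, and Theta — a synapomorphy uniting that clade.
Most parsimonious ingroup topology: (((((Alpha,Gamma),Theta),Delta),Beta),Eta).
Alpha and Delta share a more recent common ancestor with each other than either does with Beta, so Beta is the least closely related of the three.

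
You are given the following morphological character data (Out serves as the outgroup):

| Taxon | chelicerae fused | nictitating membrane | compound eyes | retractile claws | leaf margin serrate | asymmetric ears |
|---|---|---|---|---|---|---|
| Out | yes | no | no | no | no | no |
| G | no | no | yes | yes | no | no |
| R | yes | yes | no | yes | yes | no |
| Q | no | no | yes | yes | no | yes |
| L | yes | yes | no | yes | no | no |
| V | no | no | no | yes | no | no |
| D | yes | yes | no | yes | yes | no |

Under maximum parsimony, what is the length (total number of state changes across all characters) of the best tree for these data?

6

Character polarity is set by the outgroup: the derived state is whichever differs from the outgroup's state, so for chelicerae fused the derived state is 'no', and for the remaining characters it is 'yes'.
chelicerae fused: derived state 'no' in G, Q, and V only — synapomorphy for {G, Q, V}.
nictitating membrane (derived state 'yes') is shared by D, L, and R — a synapomorphy uniting that clade.
Only G and Q show the derived state 'yes' for compound eyes, supporting them as a clade.
retractile claws (derived state 'yes') is shared by all ingroup taxa — unites the whole ingroup.
leaf margin serrate (derived state 'yes') is shared by D and R — a synapomorphy uniting that clade.
asymmetric ears (derived state 'yes') is unique to Q (autapomorphy; uninformative for grouping).
Most parsimonious ingroup topology: (((G,Q),V),((R,D),L)).
Changes per character on this tree: chelicerae fused: 1; nictitating membrane: 1; compound eyes: 1; retractile claws: 1; leaf margin serrate: 1; asymmetric ears: 1.
Total = 6.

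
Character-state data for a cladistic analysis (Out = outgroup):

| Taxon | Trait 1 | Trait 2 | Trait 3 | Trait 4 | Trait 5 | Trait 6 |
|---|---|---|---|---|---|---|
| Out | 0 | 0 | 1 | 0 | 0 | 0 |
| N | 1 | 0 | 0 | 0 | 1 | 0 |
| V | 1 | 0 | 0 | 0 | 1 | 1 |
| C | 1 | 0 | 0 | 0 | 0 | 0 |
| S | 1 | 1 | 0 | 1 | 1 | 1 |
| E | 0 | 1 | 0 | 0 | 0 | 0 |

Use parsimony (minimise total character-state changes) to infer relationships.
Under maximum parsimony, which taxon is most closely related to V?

Character polarity is set by the outgroup: the derived state is whichever differs from the outgroup's state, so for Trait 3 the derived state is '0', and for the remaining characters it is '1'.
Trait 1 (derived state '1') is shared by C, N, S, and V — a synapomorphy uniting that clade.
Trait 2 (state '1') occurs in E and S but conflicts with the nesting implied by the other characters — most parsimoniously interpreted as homoplasy.
Trait 3 (derived state '0') is shared by all ingroup taxa — unites the whole ingroup.
Trait 4: derived state '1' in S only — an autapomorphy, so it tells us nothing about relationships among taxa.
Trait 5: derived state '1' in N, S, and V only — synapomorphy for {N, S, V}.
Only S and V show the derived state '1' for Trait 6, supporting them as a clade.
Most parsimonious ingroup topology: (((N,(V,S)),C),E).
V and S form a cherry on this tree, so they are sister taxa.

S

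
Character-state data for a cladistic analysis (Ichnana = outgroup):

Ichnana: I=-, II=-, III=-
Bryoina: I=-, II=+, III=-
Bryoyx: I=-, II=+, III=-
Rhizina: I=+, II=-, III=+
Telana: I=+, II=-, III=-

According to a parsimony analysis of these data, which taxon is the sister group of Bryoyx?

The outgroup has state '-' for every character, so '+' is the derived state throughout.
I (derived state '+') is shared by Rhizina and Telana — a synapomorphy uniting that clade.
Only Bryoina and Bryoyx show the derived state '+' for II, supporting them as a clade.
III: derived state '+' in Rhizina only — an autapomorphy, so it tells us nothing about relationships among taxa.
Most parsimonious ingroup topology: ((Bryoina,Bryoyx),(Rhizina,Telana)).
Bryoyx and Bryoina form a cherry on this tree, so they are sister taxa.

Bryoina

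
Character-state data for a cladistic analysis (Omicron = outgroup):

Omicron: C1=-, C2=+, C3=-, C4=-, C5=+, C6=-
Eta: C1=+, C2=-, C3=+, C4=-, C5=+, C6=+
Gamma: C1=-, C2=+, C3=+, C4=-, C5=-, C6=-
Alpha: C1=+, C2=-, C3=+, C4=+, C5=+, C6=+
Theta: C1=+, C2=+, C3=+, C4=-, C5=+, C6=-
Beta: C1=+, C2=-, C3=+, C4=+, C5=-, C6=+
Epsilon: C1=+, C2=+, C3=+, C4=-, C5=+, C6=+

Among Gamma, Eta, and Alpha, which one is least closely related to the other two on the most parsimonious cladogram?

Character polarity is set by the outgroup: the derived state is whichever differs from the outgroup's state, so for C2, C5 the derived state is '-', and for the remaining characters it is '+'.
C1: derived state '+' in Alpha, Beta, Epsilon, Eta, and Theta only — synapomorphy for {Alpha, Beta, Epsilon, Eta, Theta}.
C2: derived state '-' in Alpha, Beta, and Eta only — synapomorphy for {Alpha, Beta, Eta}.
All ingroup taxa share the derived state '+' for C3; it defines the ingroup but does not resolve relationships within it.
C4: derived state '+' in Alpha and Beta only — synapomorphy for {Alpha, Beta}.
C5 (state '-') occurs in Beta and Gamma but conflicts with the nesting implied by the other characters — most parsimoniously interpreted as homoplasy.
Only Alpha, Beta, Epsilon, and Eta show the derived state '+' for C6, supporting them as a clade.
Most parsimonious ingroup topology: ((((Eta,(Alpha,Beta)),Epsilon),Theta),Gamma).
Eta and Alpha share a more recent common ancestor with each other than either does with Gamma, so Gamma is the least closely related of the three.

Gamma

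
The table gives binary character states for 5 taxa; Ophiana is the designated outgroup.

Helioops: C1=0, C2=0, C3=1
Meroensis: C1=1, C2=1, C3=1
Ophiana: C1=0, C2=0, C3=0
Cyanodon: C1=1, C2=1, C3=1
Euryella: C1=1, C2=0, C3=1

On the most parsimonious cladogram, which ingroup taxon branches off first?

Helioops

The outgroup has state '0' for every character, so '1' is the derived state throughout.
C1 (derived state '1') is shared by Cyanodon, Euryella, and Meroensis — a synapomorphy uniting that clade.
C2 (derived state '1') is shared by Cyanodon and Meroensis — a synapomorphy uniting that clade.
C3 (derived state '1') is shared by all ingroup taxa — unites the whole ingroup.
Most parsimonious ingroup topology: (Helioops,((Cyanodon,Meroensis),Euryella)).
Helioops is sister to the clade containing all other ingroup taxa, so it is the earliest-diverging (most basal) ingroup lineage.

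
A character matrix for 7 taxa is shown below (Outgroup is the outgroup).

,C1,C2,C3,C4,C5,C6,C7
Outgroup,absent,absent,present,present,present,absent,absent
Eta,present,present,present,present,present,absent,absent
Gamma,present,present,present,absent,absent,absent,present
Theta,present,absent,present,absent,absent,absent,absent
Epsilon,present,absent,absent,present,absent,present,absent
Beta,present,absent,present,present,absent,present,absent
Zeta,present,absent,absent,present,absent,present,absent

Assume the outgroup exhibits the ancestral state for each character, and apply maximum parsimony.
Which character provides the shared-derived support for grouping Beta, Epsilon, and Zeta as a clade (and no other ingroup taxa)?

Character polarity is set by the outgroup: the derived state is whichever differs from the outgroup's state, so for C3, C4, C5 the derived state is 'absent', and for the remaining characters it is 'present'.
All ingroup taxa share the derived state 'present' for C1; it defines the ingroup but does not resolve relationships within it.
C2 groups Eta and Gamma, which is incompatible with the clades supported by the remaining characters; treating it as convergent (homoplasy) costs fewer steps than any alternative tree.
Only Epsilon and Zeta show the derived state 'absent' for C3, supporting them as a clade.
Only Gamma and Theta show the derived state 'absent' for C4, supporting them as a clade.
Only Beta, Epsilon, Gamma, Theta, and Zeta show the derived state 'absent' for C5, supporting them as a clade.
C6 (derived state 'present') is shared by Beta, Epsilon, and Zeta — a synapomorphy uniting that clade.
C7: derived state 'present' in Gamma only — an autapomorphy, so it tells us nothing about relationships among taxa.
Most parsimonious ingroup topology: (Eta,((Gamma,Theta),((Epsilon,Zeta),Beta))).
The clade {Beta, Epsilon, Zeta} is supported by C6: its derived state 'present' occurs in exactly those taxa and in no other taxon (including the outgroup).

C6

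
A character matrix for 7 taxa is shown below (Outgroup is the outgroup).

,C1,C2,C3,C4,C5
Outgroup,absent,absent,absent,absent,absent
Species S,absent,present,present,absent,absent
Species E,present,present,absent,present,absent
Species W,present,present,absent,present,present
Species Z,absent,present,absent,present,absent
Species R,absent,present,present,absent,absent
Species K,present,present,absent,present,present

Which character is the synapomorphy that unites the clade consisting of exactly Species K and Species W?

C5

The outgroup has state 'absent' for every character, so 'present' is the derived state throughout.
Only Species E, Species K, and Species W show the derived state 'present' for C1, supporting them as a clade.
All ingroup taxa share the derived state 'present' for C2; it defines the ingroup but does not resolve relationships within it.
Only Species R and Species S show the derived state 'present' for C3, supporting them as a clade.
C4 (derived state 'present') is shared by Species E, Species K, Species W, and Species Z — a synapomorphy uniting that clade.
C5: derived state 'present' in Species K and Species W only — synapomorphy for {Species K, Species W}.
Most parsimonious ingroup topology: ((Species S,Species R),((Species E,(Species W,Species K)),Species Z)).
The clade {Species K, Species W} is supported by C5: its derived state 'present' occurs in exactly those taxa and in no other taxon (including the outgroup).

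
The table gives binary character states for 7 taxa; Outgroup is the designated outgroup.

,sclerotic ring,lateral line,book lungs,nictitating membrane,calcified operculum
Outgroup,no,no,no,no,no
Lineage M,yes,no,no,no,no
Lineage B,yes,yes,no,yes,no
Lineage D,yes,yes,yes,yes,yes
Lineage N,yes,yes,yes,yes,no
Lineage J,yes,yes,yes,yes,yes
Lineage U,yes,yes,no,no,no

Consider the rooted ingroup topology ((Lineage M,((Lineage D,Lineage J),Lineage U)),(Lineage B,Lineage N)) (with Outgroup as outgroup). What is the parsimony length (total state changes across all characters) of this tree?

Map each character onto ((Lineage M,((Lineage D,Lineage J),Lineage U)),(Lineage B,Lineage N)) (rooted by Outgroup) and count the minimum state changes it requires (Fitch parsimony):
sclerotic ring: 1; lateral line: 2; book lungs: 2; nictitating membrane: 2; calcified operculum: 1.
Total tree length = 8.

8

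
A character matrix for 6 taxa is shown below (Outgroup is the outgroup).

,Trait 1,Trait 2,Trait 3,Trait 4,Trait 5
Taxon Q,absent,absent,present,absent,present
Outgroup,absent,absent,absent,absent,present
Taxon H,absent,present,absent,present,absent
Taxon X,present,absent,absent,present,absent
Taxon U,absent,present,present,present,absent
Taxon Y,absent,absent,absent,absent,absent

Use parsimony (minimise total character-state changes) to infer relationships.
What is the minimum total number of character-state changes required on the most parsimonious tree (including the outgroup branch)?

Character polarity is set by the outgroup: the derived state is whichever differs from the outgroup's state, so for Trait 5 the derived state is 'absent', and for the remaining characters it is 'present'.
Trait 1: derived state 'present' in Taxon X only — an autapomorphy, so it tells us nothing about relationships among taxa.
Trait 2: derived state 'present' in Taxon H and Taxon U only — synapomorphy for {Taxon H, Taxon U}.
Trait 3 groups Taxon Q and Taxon U, which is incompatible with the clades supported by the remaining characters; treating it as convergent (homoplasy) costs fewer steps than any alternative tree.
Trait 4 (derived state 'present') is shared by Taxon H, Taxon U, and Taxon X — a synapomorphy uniting that clade.
Trait 5 (derived state 'absent') is shared by Taxon H, Taxon U, Taxon X, and Taxon Y — a synapomorphy uniting that clade.
Most parsimonious ingroup topology: ((Taxon Y,((Taxon U,Taxon H),Taxon X)),Taxon Q).
Changes per character on this tree: Trait 1: 1; Trait 2: 1; Trait 3: 2; Trait 4: 1; Trait 5: 1.
Total = 6.

6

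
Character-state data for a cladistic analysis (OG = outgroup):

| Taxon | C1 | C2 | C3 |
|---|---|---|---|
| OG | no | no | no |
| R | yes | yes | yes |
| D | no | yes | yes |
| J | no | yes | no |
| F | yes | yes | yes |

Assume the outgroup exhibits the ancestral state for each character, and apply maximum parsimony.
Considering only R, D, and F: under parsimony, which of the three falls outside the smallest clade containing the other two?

The outgroup has state 'no' for every character, so 'yes' is the derived state throughout.
C1 (derived state 'yes') is shared by F and R — a synapomorphy uniting that clade.
C2 (derived state 'yes') is shared by all ingroup taxa — unites the whole ingroup.
C3 (derived state 'yes') is shared by D, F, and R — a synapomorphy uniting that clade.
Most parsimonious ingroup topology: (((R,F),D),J).
R and F share a more recent common ancestor with each other than either does with D, so D is the least closely related of the three.

D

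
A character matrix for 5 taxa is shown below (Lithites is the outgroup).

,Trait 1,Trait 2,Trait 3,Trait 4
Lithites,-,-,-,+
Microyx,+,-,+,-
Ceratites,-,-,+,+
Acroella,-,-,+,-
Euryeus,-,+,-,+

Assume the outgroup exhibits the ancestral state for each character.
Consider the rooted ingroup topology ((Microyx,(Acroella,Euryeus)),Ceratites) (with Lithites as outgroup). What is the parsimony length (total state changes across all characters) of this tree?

6

Map each character onto ((Microyx,(Acroella,Euryeus)),Ceratites) (rooted by Lithites) and count the minimum state changes it requires (Fitch parsimony):
Trait 1: 1; Trait 2: 1; Trait 3: 2; Trait 4: 2.
Total tree length = 6.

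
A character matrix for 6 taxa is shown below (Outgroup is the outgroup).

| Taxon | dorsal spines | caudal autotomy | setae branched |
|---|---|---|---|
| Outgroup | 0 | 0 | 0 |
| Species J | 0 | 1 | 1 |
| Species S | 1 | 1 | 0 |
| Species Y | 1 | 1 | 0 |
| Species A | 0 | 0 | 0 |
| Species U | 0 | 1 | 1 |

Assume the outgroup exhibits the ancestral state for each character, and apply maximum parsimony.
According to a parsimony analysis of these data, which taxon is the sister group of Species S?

Species Y

The outgroup has state '0' for every character, so '1' is the derived state throughout.
dorsal spines: derived state '1' in Species S and Species Y only — synapomorphy for {Species S, Species Y}.
caudal autotomy (derived state '1') is shared by Species J, Species S, Species U, and Species Y — a synapomorphy uniting that clade.
setae branched (derived state '1') is shared by Species J and Species U — a synapomorphy uniting that clade.
Most parsimonious ingroup topology: (((Species J,Species U),(Species S,Species Y)),Species A).
Species S and Species Y form a cherry on this tree, so they are sister taxa.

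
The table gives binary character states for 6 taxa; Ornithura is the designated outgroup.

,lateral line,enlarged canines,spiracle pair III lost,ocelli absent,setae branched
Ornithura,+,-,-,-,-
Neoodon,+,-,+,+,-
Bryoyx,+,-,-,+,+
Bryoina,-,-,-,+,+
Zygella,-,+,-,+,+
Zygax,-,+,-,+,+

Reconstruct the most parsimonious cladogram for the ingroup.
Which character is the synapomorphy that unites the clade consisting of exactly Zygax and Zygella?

enlarged canines

Character polarity is set by the outgroup: the derived state is whichever differs from the outgroup's state, so for lateral line the derived state is '-', and for the remaining characters it is '+'.
lateral line (derived state '-') is shared by Bryoina, Zygax, and Zygella — a synapomorphy uniting that clade.
Only Zygax and Zygella show the derived state '+' for enlarged canines, supporting them as a clade.
spiracle pair III lost: derived state '+' in Neoodon only — an autapomorphy, so it tells us nothing about relationships among taxa.
ocelli absent (derived state '+') is shared by all ingroup taxa — unites the whole ingroup.
setae branched (derived state '+') is shared by Bryoina, Bryoyx, Zygax, and Zygella — a synapomorphy uniting that clade.
Most parsimonious ingroup topology: (Neoodon,(Bryoyx,(Bryoina,(Zygella,Zygax)))).
The clade {Zygax, Zygella} is supported by enlarged canines: its derived state '+' occurs in exactly those taxa and in no other taxon (including the outgroup).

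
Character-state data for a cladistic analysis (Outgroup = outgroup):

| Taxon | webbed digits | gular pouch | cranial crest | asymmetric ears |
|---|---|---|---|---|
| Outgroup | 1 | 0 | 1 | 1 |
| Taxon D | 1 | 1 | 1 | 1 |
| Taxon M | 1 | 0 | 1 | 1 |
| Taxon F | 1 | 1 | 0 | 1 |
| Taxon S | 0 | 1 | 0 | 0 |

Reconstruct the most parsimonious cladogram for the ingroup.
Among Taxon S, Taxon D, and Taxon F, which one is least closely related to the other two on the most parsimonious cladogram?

Taxon D

Character polarity is set by the outgroup: the derived state is whichever differs from the outgroup's state, so for webbed digits, cranial crest, asymmetric ears the derived state is '0', and for the remaining characters it is '1'.
webbed digits: derived state '0' in Taxon S only — an autapomorphy, so it tells us nothing about relationships among taxa.
Only Taxon D, Taxon F, and Taxon S show the derived state '1' for gular pouch, supporting them as a clade.
cranial crest (derived state '0') is shared by Taxon F and Taxon S — a synapomorphy uniting that clade.
asymmetric ears (derived state '0') is unique to Taxon S (autapomorphy; uninformative for grouping).
Most parsimonious ingroup topology: ((Taxon D,(Taxon F,Taxon S)),Taxon M).
Taxon F and Taxon S share a more recent common ancestor with each other than either does with Taxon D, so Taxon D is the least closely related of the three.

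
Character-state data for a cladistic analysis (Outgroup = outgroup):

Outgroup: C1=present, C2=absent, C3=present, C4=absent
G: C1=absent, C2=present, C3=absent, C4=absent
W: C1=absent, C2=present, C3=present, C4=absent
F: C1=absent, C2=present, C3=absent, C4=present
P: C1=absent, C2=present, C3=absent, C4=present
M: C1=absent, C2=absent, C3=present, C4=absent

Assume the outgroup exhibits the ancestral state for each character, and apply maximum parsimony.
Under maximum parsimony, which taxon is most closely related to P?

F

Character polarity is set by the outgroup: the derived state is whichever differs from the outgroup's state, so for C1, C3 the derived state is 'absent', and for the remaining characters it is 'present'.
All ingroup taxa share the derived state 'absent' for C1; it defines the ingroup but does not resolve relationships within it.
C2: derived state 'present' in F, G, P, and W only — synapomorphy for {F, G, P, W}.
C3: derived state 'absent' in F, G, and P only — synapomorphy for {F, G, P}.
C4: derived state 'present' in F and P only — synapomorphy for {F, P}.
Most parsimonious ingroup topology: (((G,(F,P)),W),M).
P and F form a cherry on this tree, so they are sister taxa.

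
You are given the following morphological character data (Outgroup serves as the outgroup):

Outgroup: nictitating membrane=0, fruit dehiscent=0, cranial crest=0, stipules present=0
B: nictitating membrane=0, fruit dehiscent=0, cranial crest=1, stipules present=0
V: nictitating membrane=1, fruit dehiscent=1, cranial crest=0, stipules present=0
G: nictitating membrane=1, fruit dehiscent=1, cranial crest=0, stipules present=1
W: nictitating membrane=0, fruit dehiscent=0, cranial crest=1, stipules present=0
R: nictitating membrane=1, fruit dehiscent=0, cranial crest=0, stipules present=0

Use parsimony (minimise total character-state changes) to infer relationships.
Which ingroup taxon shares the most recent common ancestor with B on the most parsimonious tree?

W

The outgroup has state '0' for every character, so '1' is the derived state throughout.
nictitating membrane (derived state '1') is shared by G, R, and V — a synapomorphy uniting that clade.
Only G and V show the derived state '1' for fruit dehiscent, supporting them as a clade.
cranial crest: derived state '1' in B and W only — synapomorphy for {B, W}.
stipules present (derived state '1') is unique to G (autapomorphy; uninformative for grouping).
Most parsimonious ingroup topology: ((B,W),((V,G),R)).
B and W form a cherry on this tree, so they are sister taxa.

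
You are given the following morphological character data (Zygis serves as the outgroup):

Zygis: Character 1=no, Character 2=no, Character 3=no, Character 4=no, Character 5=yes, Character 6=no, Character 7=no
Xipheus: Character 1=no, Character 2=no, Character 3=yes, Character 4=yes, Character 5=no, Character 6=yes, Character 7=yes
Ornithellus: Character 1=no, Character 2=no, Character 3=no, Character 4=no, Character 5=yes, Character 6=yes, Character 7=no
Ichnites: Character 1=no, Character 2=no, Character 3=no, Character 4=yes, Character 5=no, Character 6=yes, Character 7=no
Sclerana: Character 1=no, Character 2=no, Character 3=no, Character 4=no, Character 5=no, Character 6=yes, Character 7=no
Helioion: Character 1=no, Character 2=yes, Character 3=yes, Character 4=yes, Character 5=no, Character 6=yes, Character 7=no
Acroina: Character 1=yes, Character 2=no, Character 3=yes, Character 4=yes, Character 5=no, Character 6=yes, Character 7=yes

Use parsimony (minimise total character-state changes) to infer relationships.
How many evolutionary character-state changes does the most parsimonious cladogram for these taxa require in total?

Character polarity is set by the outgroup: the derived state is whichever differs from the outgroup's state, so for Character 5 the derived state is 'no', and for the remaining characters it is 'yes'.
Character 1 (derived state 'yes') is unique to Acroina (autapomorphy; uninformative for grouping).
Character 2 (derived state 'yes') is unique to Helioion (autapomorphy; uninformative for grouping).
Character 3 (derived state 'yes') is shared by Acroina, Helioion, and Xipheus — a synapomorphy uniting that clade.
Character 4 (derived state 'yes') is shared by Acroina, Helioion, Ichnites, and Xipheus — a synapomorphy uniting that clade.
Character 5: derived state 'no' in Acroina, Helioion, Ichnites, Sclerana, and Xipheus only — synapomorphy for {Acroina, Helioion, Ichnites, Sclerana, Xipheus}.
All ingroup taxa share the derived state 'yes' for Character 6; it defines the ingroup but does not resolve relationships within it.
Character 7 (derived state 'yes') is shared by Acroina and Xipheus — a synapomorphy uniting that clade.
Most parsimonious ingroup topology: (((((Xipheus,Acroina),Helioion),Ichnites),Sclerana),Ornithellus).
Changes per character on this tree: Character 1: 1; Character 2: 1; Character 3: 1; Character 4: 1; Character 5: 1; Character 6: 1; Character 7: 1.
Total = 7.

7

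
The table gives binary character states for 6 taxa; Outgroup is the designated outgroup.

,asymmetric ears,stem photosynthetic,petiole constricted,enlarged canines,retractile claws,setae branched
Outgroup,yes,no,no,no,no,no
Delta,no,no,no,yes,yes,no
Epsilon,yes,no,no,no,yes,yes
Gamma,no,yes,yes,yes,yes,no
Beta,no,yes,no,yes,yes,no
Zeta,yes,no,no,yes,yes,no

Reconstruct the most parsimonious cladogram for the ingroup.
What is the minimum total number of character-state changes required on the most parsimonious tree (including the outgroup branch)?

Character polarity is set by the outgroup: the derived state is whichever differs from the outgroup's state, so for asymmetric ears the derived state is 'no', and for the remaining characters it is 'yes'.
asymmetric ears (derived state 'no') is shared by Beta, Delta, and Gamma — a synapomorphy uniting that clade.
stem photosynthetic (derived state 'yes') is shared by Beta and Gamma — a synapomorphy uniting that clade.
petiole constricted: derived state 'yes' in Gamma only — an autapomorphy, so it tells us nothing about relationships among taxa.
enlarged canines: derived state 'yes' in Beta, Delta, Gamma, and Zeta only — synapomorphy for {Beta, Delta, Gamma, Zeta}.
retractile claws (derived state 'yes') is shared by all ingroup taxa — unites the whole ingroup.
setae branched (derived state 'yes') is unique to Epsilon (autapomorphy; uninformative for grouping).
Most parsimonious ingroup topology: (((Delta,(Gamma,Beta)),Zeta),Epsilon).
Changes per character on this tree: asymmetric ears: 1; stem photosynthetic: 1; petiole constricted: 1; enlarged canines: 1; retractile claws: 1; setae branched: 1.
Total = 6.

6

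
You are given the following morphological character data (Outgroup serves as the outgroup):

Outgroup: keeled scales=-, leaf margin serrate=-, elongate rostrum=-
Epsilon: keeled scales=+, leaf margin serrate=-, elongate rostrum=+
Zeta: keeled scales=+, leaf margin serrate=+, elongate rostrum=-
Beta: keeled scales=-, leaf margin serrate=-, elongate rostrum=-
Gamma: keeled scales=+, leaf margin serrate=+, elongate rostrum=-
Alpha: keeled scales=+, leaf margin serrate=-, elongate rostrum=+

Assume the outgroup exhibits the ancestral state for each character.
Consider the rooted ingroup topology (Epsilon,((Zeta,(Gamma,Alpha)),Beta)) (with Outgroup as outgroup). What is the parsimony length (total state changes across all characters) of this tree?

Map each character onto (Epsilon,((Zeta,(Gamma,Alpha)),Beta)) (rooted by Outgroup) and count the minimum state changes it requires (Fitch parsimony):
keeled scales: 2; leaf margin serrate: 2; elongate rostrum: 2.
Total tree length = 6.

6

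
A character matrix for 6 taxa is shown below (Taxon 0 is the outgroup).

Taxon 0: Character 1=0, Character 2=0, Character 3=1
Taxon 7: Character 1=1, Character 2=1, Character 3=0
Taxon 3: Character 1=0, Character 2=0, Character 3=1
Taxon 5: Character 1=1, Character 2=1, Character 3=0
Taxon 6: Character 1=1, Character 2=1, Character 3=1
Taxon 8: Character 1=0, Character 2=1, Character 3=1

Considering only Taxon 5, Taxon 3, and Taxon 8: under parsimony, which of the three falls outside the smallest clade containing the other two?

Character polarity is set by the outgroup: the derived state is whichever differs from the outgroup's state, so for Character 3 the derived state is '0', and for the remaining characters it is '1'.
Character 1 (derived state '1') is shared by Taxon 5, Taxon 6, and Taxon 7 — a synapomorphy uniting that clade.
Character 2: derived state '1' in Taxon 5, Taxon 6, Taxon 7, and Taxon 8 only — synapomorphy for {Taxon 5, Taxon 6, Taxon 7, Taxon 8}.
Character 3: derived state '0' in Taxon 5 and Taxon 7 only — synapomorphy for {Taxon 5, Taxon 7}.
Most parsimonious ingroup topology: ((((Taxon 7,Taxon 5),Taxon 6),Taxon 8),Taxon 3).
Taxon 5 and Taxon 8 share a more recent common ancestor with each other than either does with Taxon 3, so Taxon 3 is the least closely related of the three.

Taxon 3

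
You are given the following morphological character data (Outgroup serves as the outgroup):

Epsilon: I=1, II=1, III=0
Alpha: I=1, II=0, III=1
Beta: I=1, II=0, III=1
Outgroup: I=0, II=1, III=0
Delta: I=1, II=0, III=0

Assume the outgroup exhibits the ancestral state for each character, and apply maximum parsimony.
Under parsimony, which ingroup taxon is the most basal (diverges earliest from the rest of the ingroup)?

Epsilon

Character polarity is set by the outgroup: the derived state is whichever differs from the outgroup's state, so for II the derived state is '0', and for the remaining characters it is '1'.
I (derived state '1') is shared by all ingroup taxa — unites the whole ingroup.
Only Alpha, Beta, and Delta show the derived state '0' for II, supporting them as a clade.
III (derived state '1') is shared by Alpha and Beta — a synapomorphy uniting that clade.
Most parsimonious ingroup topology: (Epsilon,((Beta,Alpha),Delta)).
Epsilon is sister to the clade containing all other ingroup taxa, so it is the earliest-diverging (most basal) ingroup lineage.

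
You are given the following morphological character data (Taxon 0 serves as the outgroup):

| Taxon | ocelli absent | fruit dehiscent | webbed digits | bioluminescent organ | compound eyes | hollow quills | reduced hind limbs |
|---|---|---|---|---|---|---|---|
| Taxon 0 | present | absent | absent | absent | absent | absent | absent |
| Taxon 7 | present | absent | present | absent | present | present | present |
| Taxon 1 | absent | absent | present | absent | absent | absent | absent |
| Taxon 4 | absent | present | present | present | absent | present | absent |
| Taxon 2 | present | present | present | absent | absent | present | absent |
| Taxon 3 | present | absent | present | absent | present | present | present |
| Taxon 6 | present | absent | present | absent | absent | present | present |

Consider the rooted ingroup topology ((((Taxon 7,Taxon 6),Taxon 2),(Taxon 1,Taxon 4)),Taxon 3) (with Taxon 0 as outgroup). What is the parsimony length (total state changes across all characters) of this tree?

Map each character onto ((((Taxon 7,Taxon 6),Taxon 2),(Taxon 1,Taxon 4)),Taxon 3) (rooted by Taxon 0) and count the minimum state changes it requires (Fitch parsimony):
ocelli absent: 1; fruit dehiscent: 2; webbed digits: 1; bioluminescent organ: 1; compound eyes: 2; hollow quills: 2; reduced hind limbs: 2.
Total tree length = 11.

11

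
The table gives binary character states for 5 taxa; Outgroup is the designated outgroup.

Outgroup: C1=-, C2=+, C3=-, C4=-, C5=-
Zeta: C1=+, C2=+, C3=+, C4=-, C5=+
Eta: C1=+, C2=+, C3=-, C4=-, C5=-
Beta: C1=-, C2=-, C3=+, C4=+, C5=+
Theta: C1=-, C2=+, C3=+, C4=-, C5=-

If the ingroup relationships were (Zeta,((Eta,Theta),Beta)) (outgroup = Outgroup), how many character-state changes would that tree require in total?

8

Map each character onto (Zeta,((Eta,Theta),Beta)) (rooted by Outgroup) and count the minimum state changes it requires (Fitch parsimony):
C1: 2; C2: 1; C3: 2; C4: 1; C5: 2.
Total tree length = 8.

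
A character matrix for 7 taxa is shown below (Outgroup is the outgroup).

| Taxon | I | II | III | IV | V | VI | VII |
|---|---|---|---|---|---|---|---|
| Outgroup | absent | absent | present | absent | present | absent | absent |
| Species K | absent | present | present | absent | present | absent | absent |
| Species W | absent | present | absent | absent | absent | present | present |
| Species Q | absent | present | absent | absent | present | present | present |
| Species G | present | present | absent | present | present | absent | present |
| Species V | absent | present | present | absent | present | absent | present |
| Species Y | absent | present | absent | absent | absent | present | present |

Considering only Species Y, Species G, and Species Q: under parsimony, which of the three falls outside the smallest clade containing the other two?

Character polarity is set by the outgroup: the derived state is whichever differs from the outgroup's state, so for III, V the derived state is 'absent', and for the remaining characters it is 'present'.
I: derived state 'present' in Species G only — an autapomorphy, so it tells us nothing about relationships among taxa.
All ingroup taxa share the derived state 'present' for II; it defines the ingroup but does not resolve relationships within it.
Only Species G, Species Q, Species W, and Species Y show the derived state 'absent' for III, supporting them as a clade.
IV: derived state 'present' in Species G only — an autapomorphy, so it tells us nothing about relationships among taxa.
V (derived state 'absent') is shared by Species W and Species Y — a synapomorphy uniting that clade.
Only Species Q, Species W, and Species Y show the derived state 'present' for VI, supporting them as a clade.
VII: derived state 'present' in Species G, Species Q, Species V, Species W, and Species Y only — synapomorphy for {Species G, Species Q, Species V, Species W, Species Y}.
Most parsimonious ingroup topology: (Species K,((((Species W,Species Y),Species Q),Species G),Species V)).
Species Q and Species Y share a more recent common ancestor with each other than either does with Species G, so Species G is the least closely related of the three.

Species G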